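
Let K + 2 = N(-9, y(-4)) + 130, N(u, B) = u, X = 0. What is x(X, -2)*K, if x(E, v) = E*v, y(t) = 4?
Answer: 0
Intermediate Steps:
K = 119 (K = -2 + (-9 + 130) = -2 + 121 = 119)
x(X, -2)*K = (0*(-2))*119 = 0*119 = 0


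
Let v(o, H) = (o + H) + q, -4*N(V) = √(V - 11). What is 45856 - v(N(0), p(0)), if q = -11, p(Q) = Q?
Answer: 45867 + I*√11/4 ≈ 45867.0 + 0.82916*I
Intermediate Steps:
N(V) = -√(-11 + V)/4 (N(V) = -√(V - 11)/4 = -√(-11 + V)/4)
v(o, H) = -11 + H + o (v(o, H) = (o + H) - 11 = (H + o) - 11 = -11 + H + o)
45856 - v(N(0), p(0)) = 45856 - (-11 + 0 - √(-11 + 0)/4) = 45856 - (-11 + 0 - I*√11/4) = 45856 - (-11 - I*√11/4) = 45856 + (11 + I*√11/4) = 45867 + I*√11/4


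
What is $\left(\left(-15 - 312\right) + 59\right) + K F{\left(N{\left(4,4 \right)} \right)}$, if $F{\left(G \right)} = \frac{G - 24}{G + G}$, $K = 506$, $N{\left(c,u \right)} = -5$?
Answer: $\frac{5997}{5} \approx 1199.4$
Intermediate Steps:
$F{\left(G \right)} = \frac{-24 + G}{2 G}$
$\left(\left(-15 - 312\right) + 59\right) + K F{\left(N{\left(4,4 \right)} \right)} = \left(\left(-15 - 312\right) + 59\right) + 506 \frac{-24 - 5}{2 \left(-5\right)} = \left(-327 + 59\right) + 506 \cdot \frac{1}{2} \left(- \frac{1}{5}\right) \left(-29\right) = -268 + 506 \cdot \frac{29}{10} = -268 + \frac{7337}{5} = \frac{5997}{5}$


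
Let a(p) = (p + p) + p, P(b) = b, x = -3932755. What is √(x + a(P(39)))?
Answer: I*√3932638 ≈ 1983.1*I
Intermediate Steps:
a(p) = 3*p (a(p) = 2*p + p = 3*p)
√(x + a(P(39))) = √(-3932755 + 3*39) = √(-3932755 + 117) = √(-3932638) = I*√3932638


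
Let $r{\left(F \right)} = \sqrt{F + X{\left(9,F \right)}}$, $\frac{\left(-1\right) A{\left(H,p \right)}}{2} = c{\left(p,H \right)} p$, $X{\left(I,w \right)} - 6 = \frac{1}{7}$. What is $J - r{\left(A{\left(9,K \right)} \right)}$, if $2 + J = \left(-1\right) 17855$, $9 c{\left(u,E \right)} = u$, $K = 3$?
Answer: $-17857 - \frac{\sqrt{203}}{7} \approx -17859.0$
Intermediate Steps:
$c{\left(u,E \right)} = \frac{u}{9}$
$X{\left(I,w \right)} = \frac{43}{7}$ ($X{\left(I,w \right)} = 6 + \frac{1}{7} = \frac{43}{7}$)
$J = -17857$ ($J = -2 - 17855 = -17857$)
$A{\left(H,p \right)} = - \frac{2 p^{2}}{9}$ ($A{\left(H,p \right)} = - 2 \frac{p}{9} p = - 2 \frac{p^{2}}{9} = - \frac{2 p^{2}}{9}$)
$r{\left(F \right)} = \sqrt{\frac{43}{7} + F}$ ($r{\left(F \right)} = \sqrt{F + \frac{43}{7}} = \sqrt{\frac{43}{7} + F}$)
$J - r{\left(A{\left(9,K \right)} \right)} = -17857 - \frac{\sqrt{301 + 49 \left(- \frac{2 \cdot 3^{2}}{9}\right)}}{7} = -17857 - \frac{\sqrt{301 + 49 \left(\left(- \frac{2}{9}\right) 9\right)}}{7} = -17857 - \frac{\sqrt{301 + 49 \left(-2\right)}}{7} = -17857 - \frac{\sqrt{301 - 98}}{7} = -17857 - \frac{\sqrt{203}}{7}$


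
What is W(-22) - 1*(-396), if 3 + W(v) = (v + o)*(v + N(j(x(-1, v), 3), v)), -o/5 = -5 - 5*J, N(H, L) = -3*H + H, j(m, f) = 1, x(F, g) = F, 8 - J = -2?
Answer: -5679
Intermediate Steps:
J = 10 (J = 8 - 1*(-2) = 8 + 2 = 10)
N(H, L) = -2*H
o = 275 (o = -5*(-5 - 5*10) = -5*(-5 - 50) = -5*(-55) = 275)
W(v) = -3 + (-2 + v)*(275 + v) (W(v) = -3 + (v + 275)*(v - 2*1) = -3 + (275 + v)*(v - 2) = -3 + (275 + v)*(-2 + v) = -3 + (-2 + v)*(275 + v))
W(-22) - 1*(-396) = (-553 + (-22)² + 273*(-22)) - 1*(-396) = (-553 + 484 - 6006) + 396 = -6075 + 396 = -5679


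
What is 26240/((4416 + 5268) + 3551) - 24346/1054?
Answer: -29456235/1394969 ≈ -21.116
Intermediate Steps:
26240/((4416 + 5268) + 3551) - 24346/1054 = 26240/(9684 + 3551) - 24346*1/1054 = 26240/13235 - 12173/527 = 26240*(1/13235) - 12173/527 = 5248/2647 - 12173/527 = -29456235/1394969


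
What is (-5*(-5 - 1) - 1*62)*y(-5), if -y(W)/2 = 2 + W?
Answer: -192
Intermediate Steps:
y(W) = -4 - 2*W (y(W) = -2*(2 + W) = -4 - 2*W)
(-5*(-5 - 1) - 1*62)*y(-5) = (-5*(-5 - 1) - 1*62)*(-4 - 2*(-5)) = (-5*(-6) - 62)*(-4 + 10) = (30 - 62)*6 = -32*6 = -192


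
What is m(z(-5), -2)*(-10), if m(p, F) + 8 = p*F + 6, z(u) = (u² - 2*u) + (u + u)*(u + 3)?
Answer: 1120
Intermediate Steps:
z(u) = u² - 2*u + 2*u*(3 + u) (z(u) = (u² - 2*u) + (2*u)*(3 + u) = (u² - 2*u) + 2*u*(3 + u) = u² - 2*u + 2*u*(3 + u))
m(p, F) = -2 + F*p (m(p, F) = -8 + (p*F + 6) = -8 + (F*p + 6) = -8 + (6 + F*p) = -2 + F*p)
m(z(-5), -2)*(-10) = (-2 - (-10)*(4 + 3*(-5)))*(-10) = (-2 - (-10)*(4 - 15))*(-10) = (-2 - (-10)*(-11))*(-10) = (-2 - 2*55)*(-10) = (-2 - 110)*(-10) = -112*(-10) = 1120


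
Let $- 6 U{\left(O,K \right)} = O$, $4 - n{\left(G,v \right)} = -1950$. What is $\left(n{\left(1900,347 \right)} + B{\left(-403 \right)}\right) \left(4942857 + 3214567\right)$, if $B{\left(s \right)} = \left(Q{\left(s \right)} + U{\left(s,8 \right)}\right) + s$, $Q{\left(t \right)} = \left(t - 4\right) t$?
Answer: $\frac{4053566740520}{3} \approx 1.3512 \cdot 10^{12}$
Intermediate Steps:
$n{\left(G,v \right)} = 1954$ ($n{\left(G,v \right)} = 4 - -1950 = 4 + 1950 = 1954$)
$U{\left(O,K \right)} = - \frac{O}{6}$
$Q{\left(t \right)} = t \left(-4 + t\right)$ ($Q{\left(t \right)} = \left(-4 + t\right) t = t \left(-4 + t\right)$)
$B{\left(s \right)} = \frac{5 s}{6} + s \left(-4 + s\right)$ ($B{\left(s \right)} = \left(s \left(-4 + s\right) - \frac{s}{6}\right) + s = \left(- \frac{s}{6} + s \left(-4 + s\right)\right) + s = \frac{5 s}{6} + s \left(-4 + s\right)$)
$\left(n{\left(1900,347 \right)} + B{\left(-403 \right)}\right) \left(4942857 + 3214567\right) = \left(1954 + \frac{1}{6} \left(-403\right) \left(-19 + 6 \left(-403\right)\right)\right) \left(4942857 + 3214567\right) = \left(1954 + \frac{1}{6} \left(-403\right) \left(-19 - 2418\right)\right) 8157424 = \left(1954 + \frac{1}{6} \left(-403\right) \left(-2437\right)\right) 8157424 = \left(1954 + \frac{982111}{6}\right) 8157424 = \frac{993835}{6} \cdot 8157424 = \frac{4053566740520}{3}$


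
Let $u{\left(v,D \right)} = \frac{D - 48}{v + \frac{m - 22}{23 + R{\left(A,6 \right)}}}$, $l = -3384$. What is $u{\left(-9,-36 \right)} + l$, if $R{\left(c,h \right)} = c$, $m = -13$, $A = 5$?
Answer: $- \frac{138408}{41} \approx -3375.8$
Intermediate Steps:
$u{\left(v,D \right)} = \frac{-48 + D}{- \frac{5}{4} + v}$ ($u{\left(v,D \right)} = \frac{D - 48}{v + \frac{-13 - 22}{23 + 5}} = \frac{-48 + D}{v - \frac{35}{28}} = \frac{-48 + D}{v - \frac{5}{4}} = \frac{-48 + D}{- \frac{5}{4} + v}$)
$u{\left(-9,-36 \right)} + l = \frac{4 \left(-48 - 36\right)}{-5 + 4 \left(-9\right)} - 3384 = 4 \frac{1}{-5 - 36} \left(-84\right) - 3384 = 4 \frac{1}{-41} \left(-84\right) - 3384 = 4 \left(- \frac{1}{41}\right) \left(-84\right) - 3384 = \frac{336}{41} - 3384 = - \frac{138408}{41}$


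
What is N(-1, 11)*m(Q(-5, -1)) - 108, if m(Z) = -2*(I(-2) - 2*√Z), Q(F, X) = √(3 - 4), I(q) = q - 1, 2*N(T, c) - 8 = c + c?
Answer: -18 + 60*√I ≈ 24.426 + 42.426*I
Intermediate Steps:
N(T, c) = 4 + c (N(T, c) = 4 + (c + c)/2 = 4 + (2*c)/2 = 4 + c)
I(q) = -1 + q
Q(F, X) = I (Q(F, X) = √(-1) = I)
m(Z) = 6 + 4*√Z (m(Z) = -2*((-1 - 2) - 2*√Z) = -2*(-3 - 2*√Z) = 6 + 4*√Z)
N(-1, 11)*m(Q(-5, -1)) - 108 = (4 + 11)*(6 + 4*√I) - 108 = 15*(6 + 4*√I) - 108 = (90 + 60*√I) - 108 = -18 + 60*√I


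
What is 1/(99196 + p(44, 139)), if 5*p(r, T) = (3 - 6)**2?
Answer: 5/495989 ≈ 1.0081e-5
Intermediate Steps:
p(r, T) = 9/5 (p(r, T) = (3 - 6)**2/5 = (1/5)*(-3)**2 = (1/5)*9 = 9/5)
1/(99196 + p(44, 139)) = 1/(99196 + 9/5) = 1/(495989/5) = 5/495989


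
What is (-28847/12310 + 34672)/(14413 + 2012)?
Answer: 426783473/202191750 ≈ 2.1108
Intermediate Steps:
(-28847/12310 + 34672)/(14413 + 2012) = (-28847*1/12310 + 34672)/16425 = (-28847/12310 + 34672)*(1/16425) = (426783473/12310)*(1/16425) = 426783473/202191750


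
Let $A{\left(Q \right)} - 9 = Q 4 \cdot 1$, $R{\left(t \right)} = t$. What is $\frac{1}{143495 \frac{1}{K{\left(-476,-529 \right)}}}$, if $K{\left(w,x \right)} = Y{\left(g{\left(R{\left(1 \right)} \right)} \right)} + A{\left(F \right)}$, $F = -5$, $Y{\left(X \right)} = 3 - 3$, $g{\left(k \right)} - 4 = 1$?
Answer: $- \frac{1}{13045} \approx -7.6658 \cdot 10^{-5}$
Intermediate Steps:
$g{\left(k \right)} = 5$ ($g{\left(k \right)} = 4 + 1 = 5$)
$Y{\left(X \right)} = 0$ ($Y{\left(X \right)} = 3 - 3 = 0$)
$A{\left(Q \right)} = 9 + 4 Q$ ($A{\left(Q \right)} = 9 + Q 4 \cdot 1 = 9 + 4 Q 1 = 9 + 4 Q$)
$K{\left(w,x \right)} = -11$ ($K{\left(w,x \right)} = 0 + \left(9 + 4 \left(-5\right)\right) = 0 + \left(9 - 20\right) = 0 - 11 = -11$)
$\frac{1}{143495 \frac{1}{K{\left(-476,-529 \right)}}} = \frac{1}{143495 \frac{1}{-11}} = \frac{1}{143495 \left(- \frac{1}{11}\right)} = \frac{1}{-13045} = - \frac{1}{13045}$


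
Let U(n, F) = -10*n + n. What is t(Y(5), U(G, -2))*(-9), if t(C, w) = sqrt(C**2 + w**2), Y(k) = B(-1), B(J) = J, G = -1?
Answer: -9*sqrt(82) ≈ -81.498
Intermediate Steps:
U(n, F) = -9*n
Y(k) = -1
t(Y(5), U(G, -2))*(-9) = sqrt((-1)**2 + (-9*(-1))**2)*(-9) = sqrt(1 + 9**2)*(-9) = sqrt(1 + 81)*(-9) = sqrt(82)*(-9) = -9*sqrt(82)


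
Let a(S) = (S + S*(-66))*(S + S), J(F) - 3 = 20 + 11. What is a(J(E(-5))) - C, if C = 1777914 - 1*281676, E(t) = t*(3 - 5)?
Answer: -1646518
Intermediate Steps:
E(t) = -2*t (E(t) = t*(-2) = -2*t)
J(F) = 34 (J(F) = 3 + (20 + 11) = 3 + 31 = 34)
C = 1496238 (C = 1777914 - 281676 = 1496238)
a(S) = -130*S**2 (a(S) = (S - 66*S)*(2*S) = (-65*S)*(2*S) = -130*S**2)
a(J(E(-5))) - C = -130*34**2 - 1*1496238 = -130*1156 - 1496238 = -150280 - 1496238 = -1646518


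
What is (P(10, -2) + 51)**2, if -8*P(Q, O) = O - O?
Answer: 2601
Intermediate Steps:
P(Q, O) = 0 (P(Q, O) = -(O - O)/8 = -1/8*0 = 0)
(P(10, -2) + 51)**2 = (0 + 51)**2 = 51**2 = 2601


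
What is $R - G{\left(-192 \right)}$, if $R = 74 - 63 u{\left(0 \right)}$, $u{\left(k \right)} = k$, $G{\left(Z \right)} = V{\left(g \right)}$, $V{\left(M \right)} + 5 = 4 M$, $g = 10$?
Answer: $39$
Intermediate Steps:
$V{\left(M \right)} = -5 + 4 M$
$G{\left(Z \right)} = 35$ ($G{\left(Z \right)} = -5 + 4 \cdot 10 = -5 + 40 = 35$)
$R = 74$ ($R = 74 - 0 = 74 + 0 = 74$)
$R - G{\left(-192 \right)} = 74 - 35 = 39$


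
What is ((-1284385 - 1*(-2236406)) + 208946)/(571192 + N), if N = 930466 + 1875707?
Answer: 1160967/3377365 ≈ 0.34375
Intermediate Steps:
N = 2806173
((-1284385 - 1*(-2236406)) + 208946)/(571192 + N) = ((-1284385 - 1*(-2236406)) + 208946)/(571192 + 2806173) = ((-1284385 + 2236406) + 208946)/3377365 = (952021 + 208946)*(1/3377365) = 1160967*(1/3377365) = 1160967/3377365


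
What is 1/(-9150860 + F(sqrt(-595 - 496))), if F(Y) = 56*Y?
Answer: -2287715/20934560540244 - 7*I*sqrt(1091)/10467280270122 ≈ -1.0928e-7 - 2.2089e-11*I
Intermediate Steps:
1/(-9150860 + F(sqrt(-595 - 496))) = 1/(-9150860 + 56*sqrt(-595 - 496)) = 1/(-9150860 + 56*sqrt(-1091)) = 1/(-9150860 + 56*(I*sqrt(1091))) = 1/(-9150860 + 56*I*sqrt(1091))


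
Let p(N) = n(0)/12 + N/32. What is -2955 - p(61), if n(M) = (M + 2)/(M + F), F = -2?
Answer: -283855/96 ≈ -2956.8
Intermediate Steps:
n(M) = (2 + M)/(-2 + M) (n(M) = (M + 2)/(M - 2) = (2 + M)/(-2 + M))
p(N) = -1/12 + N/32 (p(N) = ((2 + 0)/(-2 + 0))/12 + N/32 = (2/(-2))*(1/12) + N*(1/32) = -½*2*(1/12) + N/32 = -1*1/12 + N/32 = -1/12 + N/32)
-2955 - p(61) = -2955 - (-1/12 + (1/32)*61) = -2955 - (-1/12 + 61/32) = -2955 - 1*175/96 = -2955 - 175/96 = -283855/96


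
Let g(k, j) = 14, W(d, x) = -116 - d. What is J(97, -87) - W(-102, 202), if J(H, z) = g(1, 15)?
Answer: 28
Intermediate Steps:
J(H, z) = 14
J(97, -87) - W(-102, 202) = 14 - (-116 - 1*(-102)) = 14 - (-116 + 102) = 14 - 1*(-14) = 14 + 14 = 28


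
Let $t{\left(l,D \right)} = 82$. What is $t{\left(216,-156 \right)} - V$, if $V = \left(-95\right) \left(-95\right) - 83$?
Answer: $-8860$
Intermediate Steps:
$V = 8942$ ($V = 9025 - 83 = 8942$)
$t{\left(216,-156 \right)} - V = 82 - 8942 = -8860$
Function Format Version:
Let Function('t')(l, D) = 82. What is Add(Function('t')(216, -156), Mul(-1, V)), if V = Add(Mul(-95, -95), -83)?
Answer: -8860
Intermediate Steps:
V = 8942 (V = Add(9025, -83) = 8942)
Add(Function('t')(216, -156), Mul(-1, V)) = Add(82, Mul(-1, 8942)) = Add(82, -8942) = -8860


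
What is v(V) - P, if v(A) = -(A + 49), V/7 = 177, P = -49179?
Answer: 47891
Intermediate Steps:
V = 1239 (V = 7*177 = 1239)
v(A) = -49 - A (v(A) = -(49 + A) = -49 - A)
v(V) - P = (-49 - 1*1239) - 1*(-49179) = (-49 - 1239) + 49179 = -1288 + 49179 = 47891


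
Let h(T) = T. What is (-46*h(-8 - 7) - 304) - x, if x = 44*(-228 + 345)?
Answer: -4762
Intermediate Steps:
x = 5148 (x = 44*117 = 5148)
(-46*h(-8 - 7) - 304) - x = (-46*(-8 - 7) - 304) - 1*5148 = (-46*(-15) - 304) - 5148 = (690 - 304) - 5148 = 386 - 5148 = -4762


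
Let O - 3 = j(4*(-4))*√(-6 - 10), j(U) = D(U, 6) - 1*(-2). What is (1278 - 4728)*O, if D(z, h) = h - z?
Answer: -10350 - 331200*I ≈ -10350.0 - 3.312e+5*I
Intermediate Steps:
j(U) = 8 - U (j(U) = (6 - U) - 1*(-2) = (6 - U) + 2 = 8 - U)
O = 3 + 96*I (O = 3 + (8 - 4*(-4))*√(-6 - 10) = 3 + (8 - 1*(-16))*√(-16) = 3 + (8 + 16)*(4*I) = 3 + 24*(4*I) = 3 + 96*I ≈ 3.0 + 96.0*I)
(1278 - 4728)*O = (1278 - 4728)*(3 + 96*I) = -3450*(3 + 96*I) = -10350 - 331200*I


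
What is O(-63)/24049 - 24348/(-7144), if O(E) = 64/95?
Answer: 731937331/214757570 ≈ 3.4082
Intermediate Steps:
O(E) = 64/95 (O(E) = 64*(1/95) = 64/95)
O(-63)/24049 - 24348/(-7144) = (64/95)/24049 - 24348/(-7144) = (64/95)*(1/24049) - 24348*(-1/7144) = 64/2284655 + 6087/1786 = 731937331/214757570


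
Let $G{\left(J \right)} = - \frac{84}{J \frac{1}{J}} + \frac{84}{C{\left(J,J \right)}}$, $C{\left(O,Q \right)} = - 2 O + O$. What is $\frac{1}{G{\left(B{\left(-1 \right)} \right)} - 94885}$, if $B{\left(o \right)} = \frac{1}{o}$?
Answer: $- \frac{1}{94885} \approx -1.0539 \cdot 10^{-5}$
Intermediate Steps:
$C{\left(O,Q \right)} = - O$
$G{\left(J \right)} = -84 - \frac{84}{J}$ ($G{\left(J \right)} = - \frac{84}{J \frac{1}{J}} + \frac{84}{\left(-1\right) J} = - \frac{84}{1} + 84 \left(- \frac{1}{J}\right) = \left(-84\right) 1 - \frac{84}{J} = -84 - \frac{84}{J}$)
$\frac{1}{G{\left(B{\left(-1 \right)} \right)} - 94885} = \frac{1}{\left(-84 - \frac{84}{\frac{1}{-1}}\right) - 94885} = \frac{1}{\left(-84 - \frac{84}{-1}\right) - 94885} = \frac{1}{\left(-84 - -84\right) - 94885} = \frac{1}{\left(-84 + 84\right) - 94885} = \frac{1}{0 - 94885} = \frac{1}{-94885} = - \frac{1}{94885}$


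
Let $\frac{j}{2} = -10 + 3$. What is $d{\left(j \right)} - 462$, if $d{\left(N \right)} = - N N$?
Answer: $-658$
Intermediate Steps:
$j = -14$ ($j = 2 \left(-10 + 3\right) = 2 \left(-7\right) = -14$)
$d{\left(N \right)} = - N^{2}$
$d{\left(j \right)} - 462 = - \left(-14\right)^{2} - 462 = \left(-1\right) 196 - 462 = -196 - 462 = -658$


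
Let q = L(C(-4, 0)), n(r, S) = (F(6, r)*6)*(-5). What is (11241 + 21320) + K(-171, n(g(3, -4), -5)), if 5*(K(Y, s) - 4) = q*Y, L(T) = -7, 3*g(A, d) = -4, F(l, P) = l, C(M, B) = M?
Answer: 164022/5 ≈ 32804.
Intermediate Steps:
g(A, d) = -4/3 (g(A, d) = (1/3)*(-4) = -4/3)
n(r, S) = -180 (n(r, S) = (6*6)*(-5) = 36*(-5) = -180)
q = -7
K(Y, s) = 4 - 7*Y/5 (K(Y, s) = 4 + (-7*Y)/5 = 4 - 7*Y/5)
(11241 + 21320) + K(-171, n(g(3, -4), -5)) = (11241 + 21320) + (4 - 7/5*(-171)) = 32561 + (4 + 1197/5) = 32561 + 1217/5 = 164022/5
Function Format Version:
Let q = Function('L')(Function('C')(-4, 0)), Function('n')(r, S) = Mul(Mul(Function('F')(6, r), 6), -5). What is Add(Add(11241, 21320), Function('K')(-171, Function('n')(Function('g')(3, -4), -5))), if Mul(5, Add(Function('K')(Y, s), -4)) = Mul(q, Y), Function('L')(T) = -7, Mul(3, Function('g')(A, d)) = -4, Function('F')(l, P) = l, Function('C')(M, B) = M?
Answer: Rational(164022, 5) ≈ 32804.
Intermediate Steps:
Function('g')(A, d) = Rational(-4, 3) (Function('g')(A, d) = Mul(Rational(1, 3), -4) = Rational(-4, 3))
Function('n')(r, S) = -180 (Function('n')(r, S) = Mul(Mul(6, 6), -5) = Mul(36, -5) = -180)
q = -7
Function('K')(Y, s) = Add(4, Mul(Rational(-7, 5), Y)) (Function('K')(Y, s) = Add(4, Mul(Rational(1, 5), Mul(-7, Y))) = Add(4, Mul(Rational(-7, 5), Y)))
Add(Add(11241, 21320), Function('K')(-171, Function('n')(Function('g')(3, -4), -5))) = Add(Add(11241, 21320), Add(4, Mul(Rational(-7, 5), -171))) = Add(32561, Add(4, Rational(1197, 5))) = Add(32561, Rational(1217, 5)) = Rational(164022, 5)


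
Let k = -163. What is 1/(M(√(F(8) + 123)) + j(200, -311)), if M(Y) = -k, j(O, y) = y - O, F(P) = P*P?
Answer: -1/348 ≈ -0.0028736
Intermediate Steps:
F(P) = P²
M(Y) = 163 (M(Y) = -1*(-163) = 163)
1/(M(√(F(8) + 123)) + j(200, -311)) = 1/(163 + (-311 - 1*200)) = 1/(163 + (-311 - 200)) = 1/(163 - 511) = 1/(-348) = -1/348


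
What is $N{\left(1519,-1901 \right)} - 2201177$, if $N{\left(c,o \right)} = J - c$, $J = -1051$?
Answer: $-2203747$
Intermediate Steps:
$N{\left(c,o \right)} = -1051 - c$
$N{\left(1519,-1901 \right)} - 2201177 = \left(-1051 - 1519\right) - 2201177 = -2570 - 2201177 = -2203747$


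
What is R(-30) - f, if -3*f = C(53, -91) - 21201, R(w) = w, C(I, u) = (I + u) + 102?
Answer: -21227/3 ≈ -7075.7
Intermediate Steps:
C(I, u) = 102 + I + u
f = 21137/3 (f = -((102 + 53 - 91) - 21201)/3 = -(64 - 21201)/3 = -⅓*(-21137) = 21137/3 ≈ 7045.7)
R(-30) - f = -30 - 1*21137/3 = -30 - 21137/3 = -21227/3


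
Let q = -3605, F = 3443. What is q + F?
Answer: -162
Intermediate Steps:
q + F = -3605 + 3443 = -162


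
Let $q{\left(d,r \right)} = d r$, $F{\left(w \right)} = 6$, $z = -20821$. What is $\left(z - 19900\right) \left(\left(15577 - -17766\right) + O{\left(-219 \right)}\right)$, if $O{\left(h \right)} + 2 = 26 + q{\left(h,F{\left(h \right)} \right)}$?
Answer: $-1305230213$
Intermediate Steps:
$O{\left(h \right)} = 24 + 6 h$ ($O{\left(h \right)} = -2 + \left(26 + h 6\right) = -2 + \left(26 + 6 h\right) = 24 + 6 h$)
$\left(z - 19900\right) \left(\left(15577 - -17766\right) + O{\left(-219 \right)}\right) = \left(-20821 - 19900\right) \left(\left(15577 - -17766\right) + \left(24 + 6 \left(-219\right)\right)\right) = - 40721 \left(\left(15577 + 17766\right) + \left(24 - 1314\right)\right) = - 40721 \left(33343 - 1290\right) = \left(-40721\right) 32053 = -1305230213$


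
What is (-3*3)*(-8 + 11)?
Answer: -27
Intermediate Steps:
(-3*3)*(-8 + 11) = -9*3 = -27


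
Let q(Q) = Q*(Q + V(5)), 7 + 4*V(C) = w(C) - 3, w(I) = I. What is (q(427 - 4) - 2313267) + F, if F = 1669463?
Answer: -1861615/4 ≈ -4.6540e+5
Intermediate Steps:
V(C) = -5/2 + C/4 (V(C) = -7/4 + (C - 3)/4 = -7/4 + (-3 + C)/4 = -7/4 + (-3/4 + C/4) = -5/2 + C/4)
q(Q) = Q*(-5/4 + Q) (q(Q) = Q*(Q + (-5/2 + (1/4)*5)) = Q*(Q + (-5/2 + 5/4)) = Q*(Q - 5/4) = Q*(-5/4 + Q))
(q(427 - 4) - 2313267) + F = ((427 - 4)*(-5 + 4*(427 - 4))/4 - 2313267) + 1669463 = ((1/4)*423*(-5 + 4*423) - 2313267) + 1669463 = ((1/4)*423*(-5 + 1692) - 2313267) + 1669463 = ((1/4)*423*1687 - 2313267) + 1669463 = (713601/4 - 2313267) + 1669463 = -8539467/4 + 1669463 = -1861615/4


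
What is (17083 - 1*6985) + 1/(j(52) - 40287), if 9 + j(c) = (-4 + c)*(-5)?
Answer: 409332527/40536 ≈ 10098.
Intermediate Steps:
j(c) = 11 - 5*c (j(c) = -9 + (-4 + c)*(-5) = -9 + (20 - 5*c) = 11 - 5*c)
(17083 - 1*6985) + 1/(j(52) - 40287) = (17083 - 1*6985) + 1/((11 - 5*52) - 40287) = (17083 - 6985) + 1/((11 - 260) - 40287) = 10098 + 1/(-249 - 40287) = 10098 + 1/(-40536) = 10098 - 1/40536 = 409332527/40536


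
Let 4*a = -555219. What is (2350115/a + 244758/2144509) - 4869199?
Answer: -5797639628924432867/1190672142471 ≈ -4.8692e+6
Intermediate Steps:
a = -555219/4 (a = (¼)*(-555219) = -555219/4 ≈ -1.3880e+5)
(2350115/a + 244758/2144509) - 4869199 = (2350115/(-555219/4) + 244758/2144509) - 4869199 = (2350115*(-4/555219) + 244758*(1/2144509)) - 4869199 = (-9400460/555219 + 244758/2144509) - 4869199 = -20023476782138/1190672142471 - 4869199 = -5797639628924432867/1190672142471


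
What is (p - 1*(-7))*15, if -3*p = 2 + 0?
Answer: 95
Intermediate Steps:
p = -⅔ (p = -(2 + 0)/3 = -⅓*2 = -⅔ ≈ -0.66667)
(p - 1*(-7))*15 = (-⅔ - 1*(-7))*15 = (-⅔ + 7)*15 = (19/3)*15 = 95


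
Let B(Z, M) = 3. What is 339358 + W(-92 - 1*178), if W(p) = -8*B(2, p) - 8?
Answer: 339326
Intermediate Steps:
W(p) = -32 (W(p) = -8*3 - 8 = -24 - 8 = -32)
339358 + W(-92 - 1*178) = 339358 - 32 = 339326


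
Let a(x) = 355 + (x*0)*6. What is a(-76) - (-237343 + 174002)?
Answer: 63696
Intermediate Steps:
a(x) = 355 (a(x) = 355 + 0*6 = 355 + 0 = 355)
a(-76) - (-237343 + 174002) = 355 - (-237343 + 174002) = 355 - 1*(-63341) = 355 + 63341 = 63696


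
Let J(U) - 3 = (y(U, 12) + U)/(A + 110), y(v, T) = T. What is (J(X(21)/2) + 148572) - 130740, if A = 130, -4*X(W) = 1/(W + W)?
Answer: 1438218431/80640 ≈ 17835.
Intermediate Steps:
X(W) = -1/(8*W) (X(W) = -1/(4*(W + W)) = -1/(2*W)/4 = -1/(8*W))
J(U) = 61/20 + U/240 (J(U) = 3 + (12 + U)/(130 + 110) = 3 + (12 + U)/240 = 3 + (12 + U)*(1/240) = 3 + (1/20 + U/240) = 61/20 + U/240)
(J(X(21)/2) + 148572) - 130740 = ((61/20 + (-1/8/21/2)/240) + 148572) - 130740 = ((61/20 + (-1/8*1/21*(1/2))/240) + 148572) - 130740 = ((61/20 + (-1/168*1/2)/240) + 148572) - 130740 = ((61/20 + (1/240)*(-1/336)) + 148572) - 130740 = ((61/20 - 1/80640) + 148572) - 130740 = (245951/80640 + 148572) - 130740 = 11981092031/80640 - 130740 = 1438218431/80640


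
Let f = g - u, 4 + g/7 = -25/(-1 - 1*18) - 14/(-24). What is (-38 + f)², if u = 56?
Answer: 614296225/51984 ≈ 11817.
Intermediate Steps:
g = -3353/228 (g = -28 + 7*(-25/(-1 - 1*18) - 14/(-24)) = -28 + 7*(-25/(-1 - 18) - 14*(-1/24)) = -28 + 7*(-25/(-19) + 7/12) = -28 + 7*(-25*(-1/19) + 7/12) = -28 + 7*(25/19 + 7/12) = -28 + 7*(433/228) = -28 + 3031/228 = -3353/228 ≈ -14.706)
f = -16121/228 (f = -3353/228 - 1*56 = -3353/228 - 56 = -16121/228 ≈ -70.706)
(-38 + f)² = (-38 - 16121/228)² = (-24785/228)² = 614296225/51984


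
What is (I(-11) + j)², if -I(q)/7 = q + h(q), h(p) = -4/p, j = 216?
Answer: 10208025/121 ≈ 84364.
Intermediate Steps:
I(q) = -7*q + 28/q (I(q) = -7*(q - 4/q) = -7*q + 28/q)
(I(-11) + j)² = ((-7*(-11) + 28/(-11)) + 216)² = ((77 + 28*(-1/11)) + 216)² = ((77 - 28/11) + 216)² = (819/11 + 216)² = (3195/11)² = 10208025/121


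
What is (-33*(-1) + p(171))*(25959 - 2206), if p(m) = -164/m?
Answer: 130142687/171 ≈ 7.6107e+5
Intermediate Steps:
(-33*(-1) + p(171))*(25959 - 2206) = (-33*(-1) - 164/171)*(25959 - 2206) = (33 - 164*1/171)*23753 = (33 - 164/171)*23753 = (5479/171)*23753 = 130142687/171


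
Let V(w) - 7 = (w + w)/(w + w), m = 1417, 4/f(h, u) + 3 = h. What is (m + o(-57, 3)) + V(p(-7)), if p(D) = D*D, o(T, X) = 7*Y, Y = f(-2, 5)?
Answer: 7097/5 ≈ 1419.4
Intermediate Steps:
f(h, u) = 4/(-3 + h)
Y = -⅘ (Y = 4/(-3 - 2) = 4/(-5) = 4*(-⅕) = -⅘ ≈ -0.80000)
o(T, X) = -28/5 (o(T, X) = 7*(-⅘) = -28/5)
p(D) = D²
V(w) = 8 (V(w) = 7 + (w + w)/(w + w) = 7 + (2*w)/((2*w)) = 7 + (2*w)*(1/(2*w)) = 7 + 1 = 8)
(m + o(-57, 3)) + V(p(-7)) = (1417 - 28/5) + 8 = 7057/5 + 8 = 7097/5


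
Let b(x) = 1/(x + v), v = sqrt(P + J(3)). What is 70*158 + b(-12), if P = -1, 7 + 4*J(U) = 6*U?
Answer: 6293092/569 - 2*sqrt(7)/569 ≈ 11060.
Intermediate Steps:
J(U) = -7/4 + 3*U/2 (J(U) = -7/4 + (6*U)/4 = -7/4 + 3*U/2)
v = sqrt(7)/2 (v = sqrt(-1 + (-7/4 + (3/2)*3)) = sqrt(-1 + (-7/4 + 9/2)) = sqrt(-1 + 11/4) = sqrt(7/4) = sqrt(7)/2 ≈ 1.3229)
b(x) = 1/(x + sqrt(7)/2)
70*158 + b(-12) = 70*158 + 2/(sqrt(7) + 2*(-12)) = 11060 + 2/(sqrt(7) - 24) = 11060 + 2/(-24 + sqrt(7))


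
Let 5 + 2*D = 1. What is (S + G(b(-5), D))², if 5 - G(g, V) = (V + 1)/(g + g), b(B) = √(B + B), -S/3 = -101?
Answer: 3794559/40 - 154*I*√10/5 ≈ 94864.0 - 97.398*I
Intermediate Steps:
S = 303 (S = -3*(-101) = 303)
D = -2 (D = -5/2 + (½)*1 = -5/2 + ½ = -2)
b(B) = √2*√B (b(B) = √(2*B) = √2*√B)
G(g, V) = 5 - (1 + V)/(2*g) (G(g, V) = 5 - (V + 1)/(g + g) = 5 - (1 + V)/(2*g))
(S + G(b(-5), D))² = (303 + (-1 - 1*(-2) + 10*(√2*√(-5)))/(2*((√2*√(-5)))))² = (303 + (-1 + 2 + 10*(√2*(I*√5)))/(2*((√2*(I*√5)))))² = (303 + (-1 + 2 + 10*(I*√10))/(2*((I*√10))))² = (303 + (-I*√10/10)*(-1 + 2 + 10*I*√10)/2)² = (303 + (-I*√10/10)*(1 + 10*I*√10)/2)² = (303 - I*√10*(1 + 10*I*√10)/20)²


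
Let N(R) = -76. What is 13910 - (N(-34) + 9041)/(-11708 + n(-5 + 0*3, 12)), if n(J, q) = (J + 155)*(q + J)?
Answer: 148261745/10658 ≈ 13911.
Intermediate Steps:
n(J, q) = (155 + J)*(J + q)
13910 - (N(-34) + 9041)/(-11708 + n(-5 + 0*3, 12)) = 13910 - (-76 + 9041)/(-11708 + ((-5 + 0*3)² + 155*(-5 + 0*3) + 155*12 + (-5 + 0*3)*12)) = 13910 - 8965/(-11708 + ((-5 + 0)² + 155*(-5 + 0) + 1860 + (-5 + 0)*12)) = 13910 - 8965/(-11708 + ((-5)² + 155*(-5) + 1860 - 5*12)) = 13910 - 8965/(-11708 + (25 - 775 + 1860 - 60)) = 13910 - 8965/(-11708 + 1050) = 13910 - 8965/(-10658) = 13910 - 8965*(-1)/10658 = 13910 - 1*(-8965/10658) = 13910 + 8965/10658 = 148261745/10658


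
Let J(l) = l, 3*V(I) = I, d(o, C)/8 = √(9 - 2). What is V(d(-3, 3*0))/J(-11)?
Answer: -8*√7/33 ≈ -0.64139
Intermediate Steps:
d(o, C) = 8*√7 (d(o, C) = 8*√(9 - 2) = 8*√7)
V(I) = I/3
V(d(-3, 3*0))/J(-11) = ((8*√7)/3)/(-11) = (8*√7/3)*(-1/11) = -8*√7/33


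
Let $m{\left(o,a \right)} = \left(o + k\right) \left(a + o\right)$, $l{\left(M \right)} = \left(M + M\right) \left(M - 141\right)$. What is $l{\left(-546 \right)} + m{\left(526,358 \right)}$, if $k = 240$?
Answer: $1427348$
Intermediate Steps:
$l{\left(M \right)} = 2 M \left(-141 + M\right)$
$m{\left(o,a \right)} = \left(240 + o\right) \left(a + o\right)$ ($m{\left(o,a \right)} = \left(o + 240\right) \left(a + o\right) = \left(240 + o\right) \left(a + o\right)$)
$l{\left(-546 \right)} + m{\left(526,358 \right)} = 2 \left(-546\right) \left(-141 - 546\right) + \left(526^{2} + 240 \cdot 358 + 240 \cdot 526 + 358 \cdot 526\right) = 2 \left(-546\right) \left(-687\right) + \left(276676 + 85920 + 126240 + 188308\right) = 750204 + 677144 = 1427348$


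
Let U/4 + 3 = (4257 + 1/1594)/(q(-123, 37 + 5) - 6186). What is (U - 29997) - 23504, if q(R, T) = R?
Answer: -269091544367/5028273 ≈ -53516.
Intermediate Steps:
U = -73910594/5028273 (U = -12 + 4*((4257 + 1/1594)/(-123 - 6186)) = -12 + 4*((4257 + 1/1594)/(-6309)) = -12 + 4*((6785659/1594)*(-1/6309)) = -12 + 4*(-6785659/10056546) = -12 - 13571318/5028273 = -73910594/5028273 ≈ -14.699)
(U - 29997) - 23504 = (-73910594/5028273 - 29997) - 23504 = -150907015775/5028273 - 23504 = -269091544367/5028273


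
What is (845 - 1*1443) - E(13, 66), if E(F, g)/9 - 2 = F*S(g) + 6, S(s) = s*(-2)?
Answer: 14774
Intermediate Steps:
S(s) = -2*s
E(F, g) = 72 - 18*F*g (E(F, g) = 18 + 9*(F*(-2*g) + 6) = 18 + 9*(-2*F*g + 6) = 18 + 9*(6 - 2*F*g) = 18 + (54 - 18*F*g) = 72 - 18*F*g)
(845 - 1*1443) - E(13, 66) = (845 - 1*1443) - (72 - 18*13*66) = (845 - 1443) - (72 - 15444) = -598 - 1*(-15372) = -598 + 15372 = 14774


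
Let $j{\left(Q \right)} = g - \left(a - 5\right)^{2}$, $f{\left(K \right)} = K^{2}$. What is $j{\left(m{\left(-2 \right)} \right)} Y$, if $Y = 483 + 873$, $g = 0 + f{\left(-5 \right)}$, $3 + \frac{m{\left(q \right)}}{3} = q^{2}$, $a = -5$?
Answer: $-101700$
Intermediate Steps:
$m{\left(q \right)} = -9 + 3 q^{2}$
$g = 25$ ($g = 0 + \left(-5\right)^{2} = 0 + 25 = 25$)
$Y = 1356$
$j{\left(Q \right)} = -75$ ($j{\left(Q \right)} = 25 - \left(-5 - 5\right)^{2} = 25 - \left(-10\right)^{2} = 25 - 100 = -75$)
$j{\left(m{\left(-2 \right)} \right)} Y = \left(-75\right) 1356 = -101700$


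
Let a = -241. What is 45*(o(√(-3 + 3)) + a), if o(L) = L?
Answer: -10845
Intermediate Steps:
45*(o(√(-3 + 3)) + a) = 45*(√(-3 + 3) - 241) = 45*(√0 - 241) = 45*(0 - 241) = 45*(-241) = -10845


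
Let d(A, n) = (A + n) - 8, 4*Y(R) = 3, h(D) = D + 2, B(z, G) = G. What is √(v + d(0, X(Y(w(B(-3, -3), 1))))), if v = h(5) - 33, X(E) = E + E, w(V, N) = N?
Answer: I*√130/2 ≈ 5.7009*I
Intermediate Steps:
h(D) = 2 + D
Y(R) = ¾ (Y(R) = (¼)*3 = ¾)
X(E) = 2*E
d(A, n) = -8 + A + n
v = -26 (v = (2 + 5) - 33 = 7 - 33 = -26)
√(v + d(0, X(Y(w(B(-3, -3), 1))))) = √(-26 + (-8 + 0 + 2*(¾))) = √(-26 + (-8 + 0 + 3/2)) = √(-26 - 13/2) = √(-65/2) = I*√130/2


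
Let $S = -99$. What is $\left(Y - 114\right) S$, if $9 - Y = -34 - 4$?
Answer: $6633$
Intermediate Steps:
$Y = 47$ ($Y = 9 - \left(-34 - 4\right) = 9 - -38 = 9 + 38 = 47$)
$\left(Y - 114\right) S = \left(47 - 114\right) \left(-99\right) = \left(-67\right) \left(-99\right) = 6633$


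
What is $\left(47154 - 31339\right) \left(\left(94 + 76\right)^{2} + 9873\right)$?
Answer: $613194995$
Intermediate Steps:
$\left(47154 - 31339\right) \left(\left(94 + 76\right)^{2} + 9873\right) = 15815 \left(170^{2} + 9873\right) = 15815 \left(28900 + 9873\right) = 15815 \cdot 38773 = 613194995$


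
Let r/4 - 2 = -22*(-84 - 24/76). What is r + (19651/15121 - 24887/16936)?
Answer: 36140537887939/4865695864 ≈ 7427.6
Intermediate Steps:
r = 141128/19 (r = 8 + 4*(-22*(-84 - 24/76)) = 8 + 4*(-22*(-84 - 24*1/76)) = 8 + 4*(-22*(-84 - 6/19)) = 8 + 4*(-22*(-1602/19)) = 8 + 4*(35244/19) = 8 + 140976/19 = 141128/19 ≈ 7427.8)
r + (19651/15121 - 24887/16936) = 141128/19 + (19651/15121 - 24887/16936) = 141128/19 - 43506991/256089256 = 36140537887939/4865695864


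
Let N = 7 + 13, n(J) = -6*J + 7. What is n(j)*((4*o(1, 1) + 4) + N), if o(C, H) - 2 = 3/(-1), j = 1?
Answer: 20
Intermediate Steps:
o(C, H) = -1 (o(C, H) = 2 + 3/(-1) = 2 + 3*(-1) = 2 - 3 = -1)
n(J) = 7 - 6*J
N = 20
n(j)*((4*o(1, 1) + 4) + N) = (7 - 6*1)*((4*(-1) + 4) + 20) = (7 - 6)*((-4 + 4) + 20) = 1*(0 + 20) = 1*20 = 20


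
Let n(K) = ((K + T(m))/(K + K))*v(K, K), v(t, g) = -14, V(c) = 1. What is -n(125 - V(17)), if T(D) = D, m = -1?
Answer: 861/124 ≈ 6.9436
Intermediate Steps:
n(K) = -7*(-1 + K)/K (n(K) = ((K - 1)/(K + K))*(-14) = ((-1 + K)/((2*K)))*(-14) = ((-1 + K)*(1/(2*K)))*(-14) = ((-1 + K)/(2*K))*(-14) = -7*(-1 + K)/K)
-n(125 - V(17)) = -(-7 + 7/(125 - 1*1)) = -(-7 + 7/(125 - 1)) = -(-7 + 7/124) = -1*(-861/124) = 861/124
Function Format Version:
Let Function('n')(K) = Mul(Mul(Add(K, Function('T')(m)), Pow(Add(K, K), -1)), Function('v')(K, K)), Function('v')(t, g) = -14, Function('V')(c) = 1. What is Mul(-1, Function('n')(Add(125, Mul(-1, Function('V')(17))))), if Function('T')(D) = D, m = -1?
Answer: Rational(861, 124) ≈ 6.9436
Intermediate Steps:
Function('n')(K) = Mul(-7, Pow(K, -1), Add(-1, K)) (Function('n')(K) = Mul(Mul(Add(K, -1), Pow(Add(K, K), -1)), -14) = Mul(Mul(Add(-1, K), Pow(Mul(2, K), -1)), -14) = Mul(Mul(Add(-1, K), Mul(Rational(1, 2), Pow(K, -1))), -14) = Mul(Mul(Rational(1, 2), Pow(K, -1), Add(-1, K)), -14) = Mul(-7, Pow(K, -1), Add(-1, K)))
Mul(-1, Function('n')(Add(125, Mul(-1, Function('V')(17))))) = Mul(-1, Add(-7, Mul(7, Pow(Add(125, Mul(-1, 1)), -1)))) = Mul(-1, Add(-7, Mul(7, Pow(Add(125, -1), -1)))) = Mul(-1, Add(-7, Mul(7, Pow(124, -1)))) = Mul(-1, Add(-7, Mul(7, Rational(1, 124)))) = Mul(-1, Add(-7, Rational(7, 124))) = Mul(-1, Rational(-861, 124)) = Rational(861, 124)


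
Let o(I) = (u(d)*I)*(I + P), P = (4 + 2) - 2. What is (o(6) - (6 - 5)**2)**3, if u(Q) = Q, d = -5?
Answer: -27270901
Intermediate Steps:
P = 4 (P = 6 - 2 = 4)
o(I) = -5*I*(4 + I) (o(I) = (-5*I)*(I + 4) = (-5*I)*(4 + I) = -5*I*(4 + I))
(o(6) - (6 - 5)**2)**3 = (-5*6*(4 + 6) - (6 - 5)**2)**3 = (-5*6*10 - 1*1**2)**3 = (-300 - 1*1)**3 = (-300 - 1)**3 = (-301)**3 = -27270901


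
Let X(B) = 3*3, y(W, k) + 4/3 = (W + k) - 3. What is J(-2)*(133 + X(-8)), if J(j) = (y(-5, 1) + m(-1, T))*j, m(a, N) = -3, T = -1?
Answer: 9656/3 ≈ 3218.7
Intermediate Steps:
y(W, k) = -13/3 + W + k (y(W, k) = -4/3 + ((W + k) - 3) = -4/3 + (-3 + W + k) = -13/3 + W + k)
X(B) = 9
J(j) = -34*j/3 (J(j) = ((-13/3 - 5 + 1) - 3)*j = (-25/3 - 3)*j = -34*j/3)
J(-2)*(133 + X(-8)) = (-34/3*(-2))*(133 + 9) = (68/3)*142 = 9656/3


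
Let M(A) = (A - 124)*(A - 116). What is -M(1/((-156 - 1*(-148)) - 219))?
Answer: -741247617/51529 ≈ -14385.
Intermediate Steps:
M(A) = (-124 + A)*(-116 + A)
-M(1/((-156 - 1*(-148)) - 219)) = -(14384 + (1/((-156 - 1*(-148)) - 219))² - 240/((-156 - 1*(-148)) - 219)) = -(14384 + (1/((-156 + 148) - 219))² - 240/((-156 + 148) - 219)) = -(14384 + (1/(-8 - 219))² - 240/(-8 - 219)) = -(14384 + (1/(-227))² - 240/(-227)) = -(14384 + (-1/227)² - 240*(-1/227)) = -(14384 + 1/51529 + 240/227) = -1*741247617/51529 = -741247617/51529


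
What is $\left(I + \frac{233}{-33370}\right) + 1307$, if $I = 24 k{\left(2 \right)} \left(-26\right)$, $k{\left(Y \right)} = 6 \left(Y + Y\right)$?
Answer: $- \frac{456134763}{33370} \approx -13669.0$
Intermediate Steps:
$k{\left(Y \right)} = 12 Y$ ($k{\left(Y \right)} = 6 \cdot 2 Y = 12 Y$)
$I = -14976$ ($I = 24 \cdot 12 \cdot 2 \left(-26\right) = 24 \cdot 24 \left(-26\right) = 576 \left(-26\right) = -14976$)
$\left(I + \frac{233}{-33370}\right) + 1307 = \left(-14976 + \frac{233}{-33370}\right) + 1307 = \left(-14976 + 233 \left(- \frac{1}{33370}\right)\right) + 1307 = \left(-14976 - \frac{233}{33370}\right) + 1307 = - \frac{499749353}{33370} + 1307 = - \frac{456134763}{33370}$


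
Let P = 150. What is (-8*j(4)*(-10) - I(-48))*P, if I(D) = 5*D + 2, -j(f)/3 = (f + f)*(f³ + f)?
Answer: -19548300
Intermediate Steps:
j(f) = -6*f*(f + f³) (j(f) = -3*(f + f)*(f³ + f) = -3*2*f*(f + f³) = -6*f*(f + f³))
I(D) = 2 + 5*D
(-8*j(4)*(-10) - I(-48))*P = (-48*4²*(-1 - 1*4²)*(-10) - (2 + 5*(-48)))*150 = (-48*16*(-1 - 1*16)*(-10) - (2 - 240))*150 = (-48*16*(-1 - 16)*(-10) - 1*(-238))*150 = (-48*16*(-17)*(-10) + 238)*150 = (-8*(-1632)*(-10) + 238)*150 = (13056*(-10) + 238)*150 = (-130560 + 238)*150 = -130322*150 = -19548300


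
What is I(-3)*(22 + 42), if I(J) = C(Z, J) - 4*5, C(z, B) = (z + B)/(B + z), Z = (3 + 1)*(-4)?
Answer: -1216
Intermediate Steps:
Z = -16 (Z = 4*(-4) = -16)
C(z, B) = 1 (C(z, B) = (B + z)/(B + z) = 1)
I(J) = -19 (I(J) = 1 - 4*5 = 1 - 20 = -19)
I(-3)*(22 + 42) = -19*(22 + 42) = -19*64 = -1216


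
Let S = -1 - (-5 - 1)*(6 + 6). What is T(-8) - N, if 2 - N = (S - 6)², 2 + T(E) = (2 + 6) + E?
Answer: 4221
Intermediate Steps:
T(E) = 6 + E (T(E) = -2 + ((2 + 6) + E) = -2 + (8 + E) = 6 + E)
S = 71 (S = -1 - (-6)*12 = -1 - 1*(-72) = -1 + 72 = 71)
N = -4223 (N = 2 - (71 - 6)² = 2 - 1*65² = 2 - 1*4225 = 2 - 4225 = -4223)
T(-8) - N = (6 - 8) - 1*(-4223) = -2 + 4223 = 4221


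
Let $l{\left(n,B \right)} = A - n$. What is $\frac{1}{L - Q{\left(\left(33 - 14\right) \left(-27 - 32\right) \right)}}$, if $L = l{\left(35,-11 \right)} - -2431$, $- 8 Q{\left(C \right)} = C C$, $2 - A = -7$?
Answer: $\frac{8}{1275881} \approx 6.2702 \cdot 10^{-6}$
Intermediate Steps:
$A = 9$ ($A = 2 - -7 = 2 + 7 = 9$)
$l{\left(n,B \right)} = 9 - n$
$Q{\left(C \right)} = - \frac{C^{2}}{8}$ ($Q{\left(C \right)} = - \frac{C C}{8} = - \frac{C^{2}}{8}$)
$L = 2405$ ($L = \left(9 - 35\right) - -2431 = \left(9 - 35\right) + 2431 = -26 + 2431 = 2405$)
$\frac{1}{L - Q{\left(\left(33 - 14\right) \left(-27 - 32\right) \right)}} = \frac{1}{2405 - - \frac{\left(\left(33 - 14\right) \left(-27 - 32\right)\right)^{2}}{8}} = \frac{1}{2405 - - \frac{\left(19 \left(-59\right)\right)^{2}}{8}} = \frac{1}{2405 - - \frac{\left(-1121\right)^{2}}{8}} = \frac{1}{2405 - \left(- \frac{1}{8}\right) 1256641} = \frac{1}{2405 - - \frac{1256641}{8}} = \frac{1}{2405 + \frac{1256641}{8}} = \frac{1}{\frac{1275881}{8}} = \frac{8}{1275881}$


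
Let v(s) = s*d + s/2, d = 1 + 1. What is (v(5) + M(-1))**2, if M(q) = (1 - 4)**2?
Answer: 1849/4 ≈ 462.25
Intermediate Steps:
d = 2
M(q) = 9 (M(q) = (-3)**2 = 9)
v(s) = 5*s/2 (v(s) = s*2 + s/2 = 2*s + s*(1/2) = 2*s + s/2 = 5*s/2)
(v(5) + M(-1))**2 = ((5/2)*5 + 9)**2 = (25/2 + 9)**2 = (43/2)**2 = 1849/4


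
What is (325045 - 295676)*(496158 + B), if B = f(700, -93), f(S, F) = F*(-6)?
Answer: 14588052204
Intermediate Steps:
f(S, F) = -6*F
B = 558 (B = -6*(-93) = 558)
(325045 - 295676)*(496158 + B) = (325045 - 295676)*(496158 + 558) = 29369*496716 = 14588052204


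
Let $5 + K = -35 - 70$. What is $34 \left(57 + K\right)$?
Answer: $-1802$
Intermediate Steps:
$K = -110$ ($K = -5 - 105 = -110$)
$34 \left(57 + K\right) = 34 \left(57 - 110\right) = 34 \left(-53\right) = -1802$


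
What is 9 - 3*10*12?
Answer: -351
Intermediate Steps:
9 - 3*10*12 = 9 - 30*12 = 9 - 360 = -351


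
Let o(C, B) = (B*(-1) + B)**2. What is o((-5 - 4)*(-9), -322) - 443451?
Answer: -443451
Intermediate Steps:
o(C, B) = 0 (o(C, B) = (-B + B)**2 = 0**2 = 0)
o((-5 - 4)*(-9), -322) - 443451 = 0 - 443451 = -443451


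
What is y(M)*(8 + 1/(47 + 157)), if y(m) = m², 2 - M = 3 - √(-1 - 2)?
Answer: 1633*(1 - I*√3)²/204 ≈ -16.01 - 27.73*I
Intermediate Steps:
M = -1 + I*√3 (M = 2 - (3 - √(-1 - 2)) = 2 - (3 - √(-3)) = 2 - (3 - I*√3) = 2 + (-3 + I*√3) = -1 + I*√3 ≈ -1.0 + 1.732*I)
y(M)*(8 + 1/(47 + 157)) = (-1 + I*√3)²*(8 + 1/(47 + 157)) = (-1 + I*√3)²*(8 + 1/204) = (-1 + I*√3)²*(1633/204) = 1633*(-1 + I*√3)²/204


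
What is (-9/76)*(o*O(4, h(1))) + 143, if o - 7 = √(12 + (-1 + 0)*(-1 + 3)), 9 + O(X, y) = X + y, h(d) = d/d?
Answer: 2780/19 + 9*√10/19 ≈ 147.81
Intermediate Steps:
h(d) = 1
O(X, y) = -9 + X + y (O(X, y) = -9 + (X + y) = -9 + X + y)
o = 7 + √10 (o = 7 + √(12 + (-1 + 0)*(-1 + 3)) = 7 + √(12 - 1*2) = 7 + √(12 - 2) = 7 + √10 ≈ 10.162)
(-9/76)*(o*O(4, h(1))) + 143 = (-9/76)*((7 + √10)*(-9 + 4 + 1)) + 143 = (-9*1/76)*((7 + √10)*(-4)) + 143 = -9*(-28 - 4*√10)/76 + 143 = (63/19 + 9*√10/19) + 143 = 2780/19 + 9*√10/19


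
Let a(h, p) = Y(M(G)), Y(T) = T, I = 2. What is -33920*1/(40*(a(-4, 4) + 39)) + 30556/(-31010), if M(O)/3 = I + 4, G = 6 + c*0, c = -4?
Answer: -14019086/883785 ≈ -15.863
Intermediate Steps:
G = 6 (G = 6 - 4*0 = 6 + 0 = 6)
M(O) = 18 (M(O) = 3*(2 + 4) = 3*6 = 18)
a(h, p) = 18
-33920*1/(40*(a(-4, 4) + 39)) + 30556/(-31010) = -33920*1/(40*(18 + 39)) + 30556/(-31010) = -33920/(40*57) + 30556*(-1/31010) = -33920/2280 - 15278/15505 = -33920*1/2280 - 15278/15505 = -848/57 - 15278/15505 = -14019086/883785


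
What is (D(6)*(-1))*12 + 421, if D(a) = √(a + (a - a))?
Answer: 421 - 12*√6 ≈ 391.61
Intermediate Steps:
D(a) = √a (D(a) = √(a + 0) = √a)
(D(6)*(-1))*12 + 421 = (√6*(-1))*12 + 421 = -√6*12 + 421 = -12*√6 + 421 = 421 - 12*√6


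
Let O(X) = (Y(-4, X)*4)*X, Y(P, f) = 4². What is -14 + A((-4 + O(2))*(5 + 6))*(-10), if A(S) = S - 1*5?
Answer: -13604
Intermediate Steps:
Y(P, f) = 16
O(X) = 64*X (O(X) = (16*4)*X = 64*X)
A(S) = -5 + S (A(S) = S - 5 = -5 + S)
-14 + A((-4 + O(2))*(5 + 6))*(-10) = -14 + (-5 + (-4 + 64*2)*(5 + 6))*(-10) = -14 + (-5 + (-4 + 128)*11)*(-10) = -14 + (-5 + 124*11)*(-10) = -14 + (-5 + 1364)*(-10) = -14 + 1359*(-10) = -14 - 13590 = -13604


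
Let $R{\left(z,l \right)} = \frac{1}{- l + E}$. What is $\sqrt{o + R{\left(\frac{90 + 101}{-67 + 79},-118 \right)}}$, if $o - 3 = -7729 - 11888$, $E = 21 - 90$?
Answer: $\frac{i \sqrt{961085}}{7} \approx 140.05 i$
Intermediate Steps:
$E = -69$
$o = -19614$ ($o = 3 - 19617 = -19614$)
$R{\left(z,l \right)} = \frac{1}{-69 - l}$ ($R{\left(z,l \right)} = \frac{1}{- l - 69} = \frac{1}{-69 - l}$)
$\sqrt{o + R{\left(\frac{90 + 101}{-67 + 79},-118 \right)}} = \sqrt{-19614 - \frac{1}{69 - 118}} = \sqrt{-19614 - \frac{1}{-49}} = \sqrt{-19614 - - \frac{1}{49}} = \sqrt{-19614 + \frac{1}{49}} = \sqrt{- \frac{961085}{49}} = \frac{i \sqrt{961085}}{7}$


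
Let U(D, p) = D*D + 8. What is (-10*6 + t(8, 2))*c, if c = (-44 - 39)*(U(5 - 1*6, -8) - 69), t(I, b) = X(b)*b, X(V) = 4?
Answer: -258960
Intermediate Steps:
t(I, b) = 4*b
U(D, p) = 8 + D**2 (U(D, p) = D**2 + 8 = 8 + D**2)
c = 4980 (c = (-44 - 39)*((8 + (5 - 1*6)**2) - 69) = -83*((8 + (5 - 6)**2) - 69) = -83*((8 + (-1)**2) - 69) = -83*((8 + 1) - 69) = -83*(9 - 69) = -83*(-60) = 4980)
(-10*6 + t(8, 2))*c = (-10*6 + 4*2)*4980 = (-60 + 8)*4980 = -52*4980 = -258960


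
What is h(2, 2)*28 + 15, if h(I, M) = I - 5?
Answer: -69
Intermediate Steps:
h(I, M) = -5 + I
h(2, 2)*28 + 15 = (-5 + 2)*28 + 15 = -3*28 + 15 = -84 + 15 = -69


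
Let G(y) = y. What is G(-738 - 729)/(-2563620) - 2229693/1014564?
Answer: -79369405601/36124396690 ≈ -2.1971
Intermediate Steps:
G(-738 - 729)/(-2563620) - 2229693/1014564 = (-738 - 729)/(-2563620) - 2229693/1014564 = -1467*(-1/2563620) - 2229693*1/1014564 = 489/854540 - 743231/338188 = -79369405601/36124396690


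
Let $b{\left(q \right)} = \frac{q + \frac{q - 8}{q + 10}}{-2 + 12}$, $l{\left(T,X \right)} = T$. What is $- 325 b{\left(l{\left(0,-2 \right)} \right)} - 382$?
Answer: $-356$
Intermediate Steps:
$b{\left(q \right)} = \frac{q}{10} + \frac{-8 + q}{10 \left(10 + q\right)}$ ($b{\left(q \right)} = \frac{q + \frac{q - 8}{10 + q}}{10} = \left(q + \frac{-8 + q}{10 + q}\right) \frac{1}{10} = \frac{q}{10} + \frac{-8 + q}{10 \left(10 + q\right)}$)
$- 325 b{\left(l{\left(0,-2 \right)} \right)} - 382 = - 325 \frac{-8 + 0^{2} + 11 \cdot 0}{10 \left(10 + 0\right)} - 382 = - 325 \frac{-8 + 0 + 0}{10 \cdot 10} - 382 = - 325 \cdot \frac{1}{10} \cdot \frac{1}{10} \left(-8\right) - 382 = \left(-325\right) \left(- \frac{2}{25}\right) - 382 = 26 - 382 = -356$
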